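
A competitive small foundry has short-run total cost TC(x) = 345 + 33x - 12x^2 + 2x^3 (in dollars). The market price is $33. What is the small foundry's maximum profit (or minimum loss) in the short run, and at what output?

AVC = 33 - 12x + 2x^2 has its minimum $15 at x = 3; price $33 clears that bar, so the firm operates.
With MC = 33 - 24x + 6x^2, P = MC on the upward-sloping part at x* = 4.
TR = 33·4 = 132. TC = 345 + 68 = 413. Profit = 132 − 413 = -$281.
By producing, the firm covers all variable cost plus $64 of fixed cost; shutting down would lose the full $345.

Profit = -$281 at x = 4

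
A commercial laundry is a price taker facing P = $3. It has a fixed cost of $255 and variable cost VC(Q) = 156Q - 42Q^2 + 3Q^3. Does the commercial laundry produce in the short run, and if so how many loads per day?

Shut down

From TC, MC = TC'(Q) = 156 - 84Q + 9Q^2 and AVC = VC/Q = 156 - 42Q + 3Q^2.
The AVC parabola has its vertex at Q = 42/6 = 7, where AVC = 156 - 42·7 + 3·7^2 = $9.
Since P = $3 < min AVC = $9, price fails to cover variable cost at any output.
The firm minimizes its loss by shutting down and losing only its fixed cost of $255.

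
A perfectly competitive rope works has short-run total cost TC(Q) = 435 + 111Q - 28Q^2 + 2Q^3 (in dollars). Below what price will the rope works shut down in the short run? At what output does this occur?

$13 per unit, at Q = 7

The shutdown price is the minimum of AVC. VC = 111Q - 28Q^2 + 2Q^3, so AVC = 111 - 28Q + 2Q^2.
dAVC/dQ = -28 + 4Q = 0 gives Q = 7. min AVC = 111 - 28·7 + 2·7^2 = 13.
So the shutdown price is $13.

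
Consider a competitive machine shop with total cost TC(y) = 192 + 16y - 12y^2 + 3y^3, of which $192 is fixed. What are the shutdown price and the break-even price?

Shutdown price = $4; break-even price = $64

AVC = 16 - 12y + 3y^2; minimized at y = 2, giving min AVC = $4. That is the shutdown price.
ATC = 192/y + 16 - 12y + 3y^2. Setting dATC/dy = −192/y^2 − 12 + 6y = 0 gives y = 4 (since 6·4^3 − 12·4^2 = 192).
min ATC = 192/4 + 16 − 12·4 + 3·4^2 = $64. That is the break-even price.
Between these two prices the firm operates at a loss; above $64 it earns a profit.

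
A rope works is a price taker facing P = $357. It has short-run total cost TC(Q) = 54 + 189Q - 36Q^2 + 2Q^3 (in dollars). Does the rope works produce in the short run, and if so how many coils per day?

Produce at Q = 14

From TC, MC = TC'(Q) = 189 - 72Q + 6Q^2 and AVC = VC/Q = 189 - 36Q + 2Q^2.
AVC is minimized where dAVC/dQ = -36 + 4Q = 0, at Q = 9; min AVC = 189 - 36·9 + 2·9^2 = $27.
Since P = $357 ≥ min AVC = $27, price covers variable cost and the firm should produce.
P = MC gives -168 - 72Q + 6Q^2 = 0, with roots -2 and 14. Take the larger (rising MC): Q* = 14.
Check: AVC at Q = 14 is $77 ≤ P, so revenue covers variable cost.
Profit = P·Q − TC = 357·14 − 1132 = $3866.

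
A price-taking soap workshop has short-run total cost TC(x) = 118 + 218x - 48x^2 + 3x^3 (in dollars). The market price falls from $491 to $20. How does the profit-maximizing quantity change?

Output falls from 13 to 0 (the firm shuts down)

MC = 218 - 96x + 9x^2; the shutdown threshold is min AVC = $26 (at x = 8).
At P = $491 ≥ min AVC, set P = MC on the rising branch: x = 13.
At P = $20 < min AVC = $26, price no longer covers variable cost at any output, so the firm shuts down: x = 0.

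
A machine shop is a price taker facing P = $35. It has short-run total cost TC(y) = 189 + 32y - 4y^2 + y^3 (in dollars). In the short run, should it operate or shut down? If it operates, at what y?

Produce at y = 3

From TC, MC = TC'(y) = 32 - 8y + 3y^2 and AVC = VC/y = 32 - 4y + y^2.
AVC hits its minimum where MC = AVC, at y = 2, giving min AVC = 32 - 4·2 + 2^2 = $28.
Because $35 ≥ $28, revenue can cover variable cost; the firm operates.
P = MC gives -3 - 8y + 3y^2 = 0, with roots -1/3 and 3. Take the larger (rising MC): y* = 3.
Check: AVC at y = 3 is $29 ≤ P, so revenue covers variable cost.
Profit = P·y − TC = 35·3 − 276 = -$171, a loss, but smaller than the $189 fixed cost the firm would lose by shutting down.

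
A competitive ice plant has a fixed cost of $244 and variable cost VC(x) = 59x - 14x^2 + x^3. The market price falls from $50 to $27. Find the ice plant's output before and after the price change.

Output falls from 9 to 8

MC = 59 - 28x + 3x^2; the shutdown threshold is min AVC = $10 (at x = 7).
At P = $50 ≥ min AVC, set P = MC on the rising branch: x = 9.
At P = $27 ≥ min AVC, set P = MC: x = 8. The firm stays open but cuts output.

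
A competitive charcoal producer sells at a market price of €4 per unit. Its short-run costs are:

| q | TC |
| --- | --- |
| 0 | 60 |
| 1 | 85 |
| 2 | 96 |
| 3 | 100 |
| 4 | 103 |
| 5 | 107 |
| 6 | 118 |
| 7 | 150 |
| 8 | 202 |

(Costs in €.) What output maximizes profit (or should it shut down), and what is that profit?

q = 0 (shut down); profit = -€60

Tabulate TR − TC: q=0: -60; q=1: -81; q=2: -88; q=3: -88; q=4: -87; q=5: -87; q=6: -94; q=7: -122; q=8: -170.
Profit is highest at q = 0. Equivalently, the lowest AVC in the table is 47/5 ≈ €9.40 at q = 5, and P = €4 falls below it — price never covers variable cost, so the firm shuts down and loses only its fixed cost.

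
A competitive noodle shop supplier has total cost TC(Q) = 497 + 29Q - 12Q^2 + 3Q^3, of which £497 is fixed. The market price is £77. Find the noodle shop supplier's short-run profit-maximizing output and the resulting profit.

AVC = 29 - 12Q + 3Q^2; min AVC = £17 at Q = 2. Since P = £77 ≥ min AVC, the firm produces.
With MC = 29 - 24Q + 9Q^2, P = MC on the upward-sloping part at Q* = 4.
TR = 77·4 = 308. TC = 497 + 116 = 613. Profit = 308 − 613 = -£305.
That loss of £305 beats the £497 the firm would lose by shutting down; producing recovers £192 of fixed cost.

Profit = -£305 at Q = 4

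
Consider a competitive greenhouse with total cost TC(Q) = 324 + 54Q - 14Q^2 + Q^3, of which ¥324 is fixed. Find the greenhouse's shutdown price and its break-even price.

AVC = 54 - 14Q + Q^2; minimized at Q = 7, giving min AVC = ¥5. That is the shutdown price.
ATC = 324/Q + 54 - 14Q + Q^2. Setting dATC/dQ = −324/Q^2 − 14 + 2Q = 0 gives Q = 9 (since 2·9^3 − 14·9^2 = 324).
min ATC = 324/9 + 54 − 14·9 + 9^2 = ¥45. That is the break-even price.
Between these two prices the firm operates at a loss; above ¥45 it earns a profit.

Shutdown price = ¥5; break-even price = ¥45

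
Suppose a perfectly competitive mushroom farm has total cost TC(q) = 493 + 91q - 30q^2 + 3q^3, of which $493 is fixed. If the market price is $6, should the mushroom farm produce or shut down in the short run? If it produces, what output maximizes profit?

Shut down

Variable cost is VC = 91q - 30q^2 + 3q^3, so AVC = VC/q = 91 - 30q + 3q^2 and MC = dTC/dq = 91 - 60q + 9q^2.
The AVC parabola has its vertex at q = 30/6 = 5, where AVC = 91 - 30·5 + 3·5^2 = $16.
With P < min AVC ($6 < $16), every unit sold adds to the loss.
The firm minimizes its loss by shutting down and losing only its fixed cost of $493.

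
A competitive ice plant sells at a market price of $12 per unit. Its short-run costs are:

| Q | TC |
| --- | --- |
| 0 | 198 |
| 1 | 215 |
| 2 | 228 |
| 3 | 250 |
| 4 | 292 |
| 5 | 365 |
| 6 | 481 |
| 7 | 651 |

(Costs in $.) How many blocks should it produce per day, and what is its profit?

Compute π = P·Q − TC at each output: Q=0: -198; Q=1: -203; Q=2: -204; Q=3: -214; Q=4: -244; Q=5: -305; Q=6: -409; Q=7: -567.
Profit is highest at Q = 0. Equivalently, the lowest AVC in the table is 30/2 ≈ $15 at Q = 2, and P = $12 falls below it — price never covers variable cost, so the firm shuts down and loses only its fixed cost.

Q = 0 (shut down); profit = -$198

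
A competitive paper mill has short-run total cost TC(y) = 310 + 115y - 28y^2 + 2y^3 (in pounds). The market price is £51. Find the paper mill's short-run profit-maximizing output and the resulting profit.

Profit = -£54 at y = 8

AVC = 115 - 28y + 2y^2 has its minimum £17 at y = 7; price £51 clears that bar, so the firm operates.
With MC = 115 - 56y + 6y^2, P = MC on the upward-sloping part at y* = 8.
TR = 51·8 = 408. TC = 310 + 152 = 462. Profit = 408 − 462 = -£54.
By producing, the firm covers all variable cost plus £256 of fixed cost; shutting down would lose the full £310.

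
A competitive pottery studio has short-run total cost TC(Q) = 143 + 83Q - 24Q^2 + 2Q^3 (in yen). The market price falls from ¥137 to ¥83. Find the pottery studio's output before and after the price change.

AVC = 83 - 24Q + 2Q^2, minimized at Q = 6 where min AVC = ¥11. MC = 83 - 48Q + 6Q^2.
With P = ¥137 above the shutdown price, P = MC gives Q = 9.
At P = ¥83 ≥ min AVC, set P = MC: Q = 8. The firm stays open but cuts output.

Output falls from 9 to 8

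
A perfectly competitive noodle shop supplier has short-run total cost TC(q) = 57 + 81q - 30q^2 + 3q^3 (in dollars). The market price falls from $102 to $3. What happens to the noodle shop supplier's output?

Output falls from 7 to 0 (the firm shuts down)

MC = 81 - 60q + 9q^2; the shutdown threshold is min AVC = $6 (at q = 5).
With P = $102 above the shutdown price, P = MC gives q = 7.
At P = $3 < min AVC = $6, price no longer covers variable cost at any output, so the firm shuts down: q = 0.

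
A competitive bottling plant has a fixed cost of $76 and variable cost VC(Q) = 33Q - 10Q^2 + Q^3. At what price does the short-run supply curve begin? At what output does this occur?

Short-run supply begins at min AVC. From VC = 33Q - 10Q^2 + Q^3, AVC = 33 - 10Q + Q^2.
At the minimum of AVC, MC = AVC. MC = 33 - 20Q + 3Q^2; setting MC = AVC gives 2Q^2 - 10Q = 0, so Q = 5. min AVC = 8.
For P < $8 the firm produces nothing.

$8 per unit, at Q = 5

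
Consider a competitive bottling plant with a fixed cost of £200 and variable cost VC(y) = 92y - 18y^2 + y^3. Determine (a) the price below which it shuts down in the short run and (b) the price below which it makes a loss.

Shutdown price = £11; break-even price = £32

Shutdown price = min AVC. AVC = 92 - 18y + y^2, with vertex at y = 9 and minimum £11.
ATC = 200/y + 92 - 18y + y^2. Setting dATC/dy = −200/y^2 − 18 + 2y = 0 gives y = 10 (since 2·10^3 − 18·10^2 = 200).
min ATC = 200/10 + 92 − 18·10 + 10^2 = £32. That is the break-even price.
For £11 ≤ P < £32 the firm produces at a loss; below £11 it shuts down.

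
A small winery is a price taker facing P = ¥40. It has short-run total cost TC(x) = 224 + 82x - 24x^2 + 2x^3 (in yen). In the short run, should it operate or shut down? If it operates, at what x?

Produce at x = 7

From TC, MC = TC'(x) = 82 - 48x + 6x^2 and AVC = VC/x = 82 - 24x + 2x^2.
AVC is minimized where dAVC/dx = -24 + 4x = 0, at x = 6; min AVC = 82 - 24·6 + 2·6^2 = ¥10.
Since P = ¥40 ≥ min AVC = ¥10, price covers variable cost and the firm should produce.
Solving P = MC: 42 - 48x + 6x^2 = 0 ⇒ x = 1 or 7. On the upward-sloping branch, x* = 7.
Check: AVC at x = 7 is ¥12 ≤ P, so revenue covers variable cost.
Profit = P·x − TC = 40·7 − 308 = -¥28, a loss, but smaller than the ¥224 fixed cost the firm would lose by shutting down.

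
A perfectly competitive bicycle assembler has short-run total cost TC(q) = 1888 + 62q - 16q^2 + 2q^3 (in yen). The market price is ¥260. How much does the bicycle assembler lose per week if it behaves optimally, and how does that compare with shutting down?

AVC = 62 - 16q + 2q^2; min AVC = ¥30 at q = 4. Since P = ¥260 ≥ min AVC, the firm produces.
MC = 62 - 32q + 6q^2. Setting P = MC and taking the root on the rising branch gives q* = 9.
TR = 260·9 = 2340. TC = 1888 + 720 = 2608. Profit = 2340 − 2608 = -¥268.
Shutting down would mean losing the fixed cost of ¥1888, so operating at a loss of ¥268 is better by ¥1620.

Profit = -¥268 at q = 9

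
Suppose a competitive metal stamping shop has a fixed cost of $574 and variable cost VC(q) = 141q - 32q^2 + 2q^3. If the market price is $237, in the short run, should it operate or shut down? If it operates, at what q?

Produce at q = 12

From TC, MC = TC'(q) = 141 - 64q + 6q^2 and AVC = VC/q = 141 - 32q + 2q^2.
AVC is minimized where dAVC/dq = -32 + 4q = 0, at q = 8; min AVC = 141 - 32·8 + 2·8^2 = $13.
Because $237 ≥ $13, revenue can cover variable cost; the firm operates.
Solving P = MC: -96 - 64q + 6q^2 = 0 ⇒ q = -4/3 or 12. On the upward-sloping branch, q* = 12.
Check: AVC at q = 12 is $45 ≤ P, so revenue covers variable cost.
Profit = P·q − TC = 237·12 − 1114 = $1730.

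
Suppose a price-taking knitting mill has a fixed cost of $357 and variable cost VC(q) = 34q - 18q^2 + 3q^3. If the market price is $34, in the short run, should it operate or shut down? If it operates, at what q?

Strip out fixed cost: VC = 34q - 18q^2 + 3q^3. Then AVC = 34 - 18q + 3q^2 and MC = 34 - 36q + 9q^2.
The AVC parabola has its vertex at q = 18/6 = 3, where AVC = 34 - 18·3 + 3·3^2 = $7.
Because $34 ≥ $7, revenue can cover variable cost; the firm operates.
P = MC gives -36q + 9q^2 = 0, with roots 0 and 4. Take the larger (rising MC): q* = 4.
Check: AVC at q = 4 is $10 ≤ P, so revenue covers variable cost.
Profit = P·q − TC = 34·4 − 397 = -$261, a loss, but smaller than the $357 fixed cost the firm would lose by shutting down.

Produce at q = 4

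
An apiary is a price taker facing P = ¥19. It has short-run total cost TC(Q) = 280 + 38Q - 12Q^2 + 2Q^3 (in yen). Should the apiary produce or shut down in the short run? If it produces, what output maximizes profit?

Strip out fixed cost: VC = 38Q - 12Q^2 + 2Q^3. Then AVC = 38 - 12Q + 2Q^2 and MC = 38 - 24Q + 6Q^2.
AVC hits its minimum where MC = AVC, at Q = 3, giving min AVC = 38 - 12·3 + 2·3^2 = ¥20.
P = ¥19 lies below min AVC = ¥20; no output level covers variable cost.
Best response: produce nothing and absorb the ¥280 fixed cost.

Shut down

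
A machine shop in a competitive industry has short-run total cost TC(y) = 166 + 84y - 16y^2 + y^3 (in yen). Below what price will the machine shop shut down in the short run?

The firm shuts down when price falls below the minimum of average variable cost. AVC = VC/y = 84 - 16y + y^2.
dAVC/dy = -16 + 2y = 0 gives y = 8. min AVC = 84 - 16·8 + 8^2 = 20.
The firm shuts down for any P below ¥20.

¥20 per unit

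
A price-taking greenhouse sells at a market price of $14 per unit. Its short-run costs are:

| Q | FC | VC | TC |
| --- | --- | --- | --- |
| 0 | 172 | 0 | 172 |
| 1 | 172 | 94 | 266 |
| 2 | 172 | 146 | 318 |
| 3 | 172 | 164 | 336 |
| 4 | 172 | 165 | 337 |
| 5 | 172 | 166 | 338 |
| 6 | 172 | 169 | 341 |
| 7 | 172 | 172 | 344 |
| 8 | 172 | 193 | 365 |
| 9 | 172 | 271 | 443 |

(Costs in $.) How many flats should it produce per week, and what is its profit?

Compute π = P·Q − TC at each output: Q=0: -172; Q=1: -252; Q=2: -290; Q=3: -294; Q=4: -281; Q=5: -268; Q=6: -257; Q=7: -246; Q=8: -253; Q=9: -317.
Profit is highest at Q = 0. Equivalently, the lowest AVC in the table is 193/8 ≈ $24.12 at Q = 8, and P = $14 falls below it — price never covers variable cost, so the firm shuts down and loses only its fixed cost.

Q = 0 (shut down); profit = -$172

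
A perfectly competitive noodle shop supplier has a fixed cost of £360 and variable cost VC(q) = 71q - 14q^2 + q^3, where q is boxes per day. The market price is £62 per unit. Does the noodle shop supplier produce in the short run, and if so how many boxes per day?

Variable cost is VC = 71q - 14q^2 + q^3, so AVC = VC/q = 71 - 14q + q^2 and MC = dTC/dq = 71 - 28q + 3q^2.
The AVC parabola has its vertex at q = 14/2 = 7, where AVC = 71 - 14·7 + 7^2 = £22.
P = £62 exceeds min AVC = £22, so the firm stays open.
P = MC gives 9 - 28q + 3q^2 = 0, with roots 1/3 and 9. Take the larger (rising MC): q* = 9.
Check: AVC at q = 9 is £26 ≤ P, so revenue covers variable cost.
Profit = P·q − TC = 62·9 − 594 = -£36, a loss, but smaller than the £360 fixed cost the firm would lose by shutting down.

Produce at q = 9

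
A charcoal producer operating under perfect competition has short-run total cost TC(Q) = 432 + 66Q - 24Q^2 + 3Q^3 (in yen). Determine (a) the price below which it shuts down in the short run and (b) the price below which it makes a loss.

Shutdown price = min AVC. AVC = 66 - 24Q + 3Q^2, with vertex at Q = 4 and minimum ¥18.
ATC = 432/Q + 66 - 24Q + 3Q^2. Setting dATC/dQ = −432/Q^2 − 24 + 6Q = 0 gives Q = 6 (since 6·6^3 − 24·6^2 = 432).
min ATC = 432/6 + 66 − 24·6 + 3·6^2 = ¥102. That is the break-even price.
Between these two prices the firm operates at a loss; above ¥102 it earns a profit.

Shutdown price = ¥18; break-even price = ¥102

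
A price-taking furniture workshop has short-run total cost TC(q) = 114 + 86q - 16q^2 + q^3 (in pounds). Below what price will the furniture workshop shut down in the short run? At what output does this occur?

Short-run supply begins at min AVC. From VC = 86q - 16q^2 + q^3, AVC = 86 - 16q + q^2.
dAVC/dq = -16 + 2q = 0 gives q = 8. min AVC = 86 - 16·8 + 8^2 = 22.
The firm shuts down for any P below £22.

£22 per unit, at q = 8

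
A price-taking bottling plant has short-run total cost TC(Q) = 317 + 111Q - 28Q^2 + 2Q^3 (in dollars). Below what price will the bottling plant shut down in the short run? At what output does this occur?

The firm shuts down when price falls below the minimum of average variable cost. AVC = VC/Q = 111 - 28Q + 2Q^2.
At the minimum of AVC, MC = AVC. MC = 111 - 56Q + 6Q^2; setting MC = AVC gives 4Q^2 - 28Q = 0, so Q = 7. min AVC = 13.
For P < $13 the firm produces nothing.

$13 per unit, at Q = 7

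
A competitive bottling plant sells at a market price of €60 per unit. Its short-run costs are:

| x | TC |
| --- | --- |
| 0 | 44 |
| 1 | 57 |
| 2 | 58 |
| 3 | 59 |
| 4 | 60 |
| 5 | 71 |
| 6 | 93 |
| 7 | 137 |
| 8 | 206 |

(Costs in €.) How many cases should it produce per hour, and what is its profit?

Compute π = P·x − TC at each output: x=0: -44; x=1: 3; x=2: 62; x=3: 121; x=4: 180; x=5: 229; x=6: 267; x=7: 283; x=8: 274.
Profit is maximized at x = 7. AVC there is 93/7 = €13.29 ≤ P, so producing beats shutting down (which would give -€44).

x = 7; profit = €283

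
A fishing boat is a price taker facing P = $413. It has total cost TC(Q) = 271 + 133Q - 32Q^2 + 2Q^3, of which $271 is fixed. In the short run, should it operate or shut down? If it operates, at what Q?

Produce at Q = 14

From TC, MC = TC'(Q) = 133 - 64Q + 6Q^2 and AVC = VC/Q = 133 - 32Q + 2Q^2.
AVC is minimized where dAVC/dQ = -32 + 4Q = 0, at Q = 8; min AVC = 133 - 32·8 + 2·8^2 = $5.
Because $413 ≥ $5, revenue can cover variable cost; the firm operates.
P = MC gives -280 - 64Q + 6Q^2 = 0, with roots -10/3 and 14. Take the larger (rising MC): Q* = 14.
Check: AVC at Q = 14 is $77 ≤ P, so revenue covers variable cost.
Profit = P·Q − TC = 413·14 − 1349 = $4433.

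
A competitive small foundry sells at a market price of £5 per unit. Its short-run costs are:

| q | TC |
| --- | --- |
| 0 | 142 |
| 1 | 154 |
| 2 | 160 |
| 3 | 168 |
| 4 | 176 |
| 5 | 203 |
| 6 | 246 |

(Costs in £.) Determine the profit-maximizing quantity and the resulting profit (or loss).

q = 0 (shut down); profit = -£142

Tabulate TR − TC: q=0: -142; q=1: -149; q=2: -150; q=3: -153; q=4: -156; q=5: -178; q=6: -216.
Profit is highest at q = 0. Equivalently, the lowest AVC in the table is 34/4 ≈ £8.50 at q = 4, and P = £5 falls below it — price never covers variable cost, so the firm shuts down and loses only its fixed cost.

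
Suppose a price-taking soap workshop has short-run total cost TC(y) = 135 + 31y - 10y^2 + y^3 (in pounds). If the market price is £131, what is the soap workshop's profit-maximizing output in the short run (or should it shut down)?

Produce at y = 10

Variable cost is VC = 31y - 10y^2 + y^3, so AVC = VC/y = 31 - 10y + y^2 and MC = dTC/dy = 31 - 20y + 3y^2.
AVC is minimized where dAVC/dy = -10 + 2y = 0, at y = 5; min AVC = 31 - 10·5 + 5^2 = £6.
P = £131 exceeds min AVC = £6, so the firm stays open.
Solving P = MC: -100 - 20y + 3y^2 = 0 ⇒ y = -10/3 or 10. On the upward-sloping branch, y* = 10.
Check: AVC at y = 10 is £31 ≤ P, so revenue covers variable cost.
Profit = P·y − TC = 131·10 − 445 = £865.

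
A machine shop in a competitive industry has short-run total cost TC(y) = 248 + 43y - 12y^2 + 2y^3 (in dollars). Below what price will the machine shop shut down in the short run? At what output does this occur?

$25 per unit, at y = 3

The shutdown price is the minimum of AVC. VC = 43y - 12y^2 + 2y^3, so AVC = 43 - 12y + 2y^2.
At the minimum of AVC, MC = AVC. MC = 43 - 24y + 6y^2; setting MC = AVC gives 4y^2 - 12y = 0, so y = 3. min AVC = 25.
For P < $25 the firm produces nothing.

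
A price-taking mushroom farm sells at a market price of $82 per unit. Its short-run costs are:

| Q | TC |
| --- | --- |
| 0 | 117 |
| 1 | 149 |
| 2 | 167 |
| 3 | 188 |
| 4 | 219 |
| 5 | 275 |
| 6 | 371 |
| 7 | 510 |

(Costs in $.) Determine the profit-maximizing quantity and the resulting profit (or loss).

Q = 5; profit = $135

Compute π = P·Q − TC at each output: Q=0: -117; Q=1: -67; Q=2: -3; Q=3: 58; Q=4: 109; Q=5: 135; Q=6: 121; Q=7: 64.
Profit is maximized at Q = 5. AVC there is 158/5 = $31.60 ≤ P, so producing beats shutting down (which would give -$117).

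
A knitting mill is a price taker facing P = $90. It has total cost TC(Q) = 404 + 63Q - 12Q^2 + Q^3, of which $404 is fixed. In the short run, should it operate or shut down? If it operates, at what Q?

Produce at Q = 9

Strip out fixed cost: VC = 63Q - 12Q^2 + Q^3. Then AVC = 63 - 12Q + Q^2 and MC = 63 - 24Q + 3Q^2.
AVC hits its minimum where MC = AVC, at Q = 6, giving min AVC = 63 - 12·6 + 6^2 = $27.
P = $90 exceeds min AVC = $27, so the firm stays open.
Solving P = MC: -27 - 24Q + 3Q^2 = 0 ⇒ Q = -1 or 9. On the upward-sloping branch, Q* = 9.
Check: AVC at Q = 9 is $36 ≤ P, so revenue covers variable cost.
Profit = P·Q − TC = 90·9 − 728 = $82.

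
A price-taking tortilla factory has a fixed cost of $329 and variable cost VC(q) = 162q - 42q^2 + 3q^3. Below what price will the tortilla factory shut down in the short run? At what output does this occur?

$15 per unit, at q = 7

Short-run supply begins at min AVC. From VC = 162q - 42q^2 + 3q^3, AVC = 162 - 42q + 3q^2.
At the minimum of AVC, MC = AVC. MC = 162 - 84q + 9q^2; setting MC = AVC gives 6q^2 - 42q = 0, so q = 7. min AVC = 15.
The firm shuts down for any P below $15.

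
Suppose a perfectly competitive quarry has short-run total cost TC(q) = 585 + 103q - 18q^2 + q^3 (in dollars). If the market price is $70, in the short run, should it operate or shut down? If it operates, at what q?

Variable cost is VC = 103q - 18q^2 + q^3, so AVC = VC/q = 103 - 18q + q^2 and MC = dTC/dq = 103 - 36q + 3q^2.
The AVC parabola has its vertex at q = 18/2 = 9, where AVC = 103 - 18·9 + 9^2 = $22.
Since P = $70 ≥ min AVC = $22, price covers variable cost and the firm should produce.
P = MC gives 33 - 36q + 3q^2 = 0, with roots 1 and 11. Take the larger (rising MC): q* = 11.
Check: AVC at q = 11 is $26 ≤ P, so revenue covers variable cost.
Profit = P·q − TC = 70·11 − 871 = -$101, a loss, but smaller than the $585 fixed cost the firm would lose by shutting down.

Produce at q = 11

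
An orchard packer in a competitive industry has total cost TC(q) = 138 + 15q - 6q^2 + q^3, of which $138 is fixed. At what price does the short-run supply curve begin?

$6 per unit

The firm shuts down when price falls below the minimum of average variable cost. AVC = VC/q = 15 - 6q + q^2.
At the minimum of AVC, MC = AVC. MC = 15 - 12q + 3q^2; setting MC = AVC gives 2q^2 - 6q = 0, so q = 3. min AVC = 6.
So the shutdown price is $6.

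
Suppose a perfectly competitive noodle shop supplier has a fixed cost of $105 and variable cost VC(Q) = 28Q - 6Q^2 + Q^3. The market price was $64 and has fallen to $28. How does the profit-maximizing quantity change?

Output falls from 6 to 4

MC = 28 - 12Q + 3Q^2; the shutdown threshold is min AVC = $19 (at Q = 3).
With P = $64 above the shutdown price, P = MC gives Q = 6.
At P = $28 ≥ min AVC, set P = MC: Q = 4. The firm stays open but cuts output.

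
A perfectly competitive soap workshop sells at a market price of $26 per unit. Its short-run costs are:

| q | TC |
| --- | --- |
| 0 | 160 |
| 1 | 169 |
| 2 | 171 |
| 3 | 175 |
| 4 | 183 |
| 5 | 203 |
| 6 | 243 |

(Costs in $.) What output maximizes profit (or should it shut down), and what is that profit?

q = 5; profit = -$73

Profit at each row (π = 26q − TC): q=0: -160; q=1: -143; q=2: -119; q=3: -97; q=4: -79; q=5: -73; q=6: -87.
Profit is maximized at q = 5. AVC there is 43/5 = $8.60 ≤ P, so producing beats shutting down (which would give -$160).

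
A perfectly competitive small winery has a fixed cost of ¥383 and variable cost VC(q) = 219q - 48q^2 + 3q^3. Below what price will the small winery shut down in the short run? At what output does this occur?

¥27 per unit, at q = 8

The firm shuts down when price falls below the minimum of average variable cost. AVC = VC/q = 219 - 48q + 3q^2.
At the minimum of AVC, MC = AVC. MC = 219 - 96q + 9q^2; setting MC = AVC gives 6q^2 - 48q = 0, so q = 8. min AVC = 27.
The firm shuts down for any P below ¥27.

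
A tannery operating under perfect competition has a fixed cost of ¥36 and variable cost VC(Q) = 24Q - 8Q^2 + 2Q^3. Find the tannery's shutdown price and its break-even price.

Shutdown price = ¥16; break-even price = ¥30

Shutdown price = min AVC. AVC = 24 - 8Q + 2Q^2, with vertex at Q = 2 and minimum ¥16.
ATC = 36/Q + 24 - 8Q + 2Q^2. Setting dATC/dQ = −36/Q^2 − 8 + 4Q = 0 gives Q = 3 (since 4·3^3 − 8·3^2 = 36).
min ATC = 36/3 + 24 − 8·3 + 2·3^2 = ¥30. That is the break-even price.
Between these two prices the firm operates at a loss; above ¥30 it earns a profit.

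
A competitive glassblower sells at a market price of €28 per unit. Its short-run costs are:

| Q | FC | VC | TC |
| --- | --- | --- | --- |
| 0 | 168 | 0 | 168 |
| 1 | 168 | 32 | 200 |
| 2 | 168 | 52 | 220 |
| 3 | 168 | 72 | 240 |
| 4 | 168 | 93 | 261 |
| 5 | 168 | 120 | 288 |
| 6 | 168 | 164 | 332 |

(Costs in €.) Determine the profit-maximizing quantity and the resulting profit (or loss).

Q = 5; profit = -€148

Tabulate TR − TC: Q=0: -168; Q=1: -172; Q=2: -164; Q=3: -156; Q=4: -149; Q=5: -148; Q=6: -164.
Profit is maximized at Q = 5. AVC there is 120/5 = €24 ≤ P, so producing beats shutting down (which would give -€168).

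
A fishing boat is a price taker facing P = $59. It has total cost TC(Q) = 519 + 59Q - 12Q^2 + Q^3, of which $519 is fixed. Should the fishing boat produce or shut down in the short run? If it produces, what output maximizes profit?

Strip out fixed cost: VC = 59Q - 12Q^2 + Q^3. Then AVC = 59 - 12Q + Q^2 and MC = 59 - 24Q + 3Q^2.
The AVC parabola has its vertex at Q = 12/2 = 6, where AVC = 59 - 12·6 + 6^2 = $23.
Since P = $59 ≥ min AVC = $23, price covers variable cost and the firm should produce.
P = MC gives -24Q + 3Q^2 = 0, with roots 0 and 8. Take the larger (rising MC): Q* = 8.
Check: AVC at Q = 8 is $27 ≤ P, so revenue covers variable cost.
Profit = P·Q − TC = 59·8 − 735 = -$263, a loss, but smaller than the $519 fixed cost the firm would lose by shutting down.

Produce at Q = 8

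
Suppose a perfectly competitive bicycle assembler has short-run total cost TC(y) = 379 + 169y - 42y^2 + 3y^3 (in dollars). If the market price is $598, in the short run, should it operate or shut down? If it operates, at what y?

Produce at y = 13

Strip out fixed cost: VC = 169y - 42y^2 + 3y^3. Then AVC = 169 - 42y + 3y^2 and MC = 169 - 84y + 9y^2.
The AVC parabola has its vertex at y = 42/6 = 7, where AVC = 169 - 42·7 + 3·7^2 = $22.
Since P = $598 ≥ min AVC = $22, price covers variable cost and the firm should produce.
Solving P = MC: -429 - 84y + 9y^2 = 0 ⇒ y = -11/3 or 13. On the upward-sloping branch, y* = 13.
Check: AVC at y = 13 is $130 ≤ P, so revenue covers variable cost.
Profit = P·y − TC = 598·13 − 2069 = $5705.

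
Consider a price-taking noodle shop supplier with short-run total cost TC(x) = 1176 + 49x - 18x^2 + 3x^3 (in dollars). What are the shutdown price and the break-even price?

Shutdown price = min AVC. AVC = 49 - 18x + 3x^2, with vertex at x = 3 and minimum $22.
ATC = 1176/x + 49 - 18x + 3x^2. Setting dATC/dx = −1176/x^2 − 18 + 6x = 0 gives x = 7 (since 6·7^3 − 18·7^2 = 1176).
min ATC = 1176/7 + 49 − 18·7 + 3·7^2 = $238. That is the break-even price.
Between these two prices the firm operates at a loss; above $238 it earns a profit.

Shutdown price = $22; break-even price = $238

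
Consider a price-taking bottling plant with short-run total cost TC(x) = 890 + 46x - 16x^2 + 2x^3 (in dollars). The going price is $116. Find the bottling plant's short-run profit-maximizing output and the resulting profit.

AVC = 46 - 16x + 2x^2; min AVC = $14 at x = 4. Since P = $116 ≥ min AVC, the firm produces.
With MC = 46 - 32x + 6x^2, P = MC on the upward-sloping part at x* = 7.
TR = 116·7 = 812. TC = 890 + 224 = 1114. Profit = 812 − 1114 = -$302.
That loss of $302 beats the $890 the firm would lose by shutting down; producing recovers $588 of fixed cost.

Profit = -$302 at x = 7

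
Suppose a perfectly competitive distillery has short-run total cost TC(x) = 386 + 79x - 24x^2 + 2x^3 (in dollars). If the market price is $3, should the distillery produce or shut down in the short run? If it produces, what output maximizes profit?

Variable cost is VC = 79x - 24x^2 + 2x^3, so AVC = VC/x = 79 - 24x + 2x^2 and MC = dTC/dx = 79 - 48x + 6x^2.
AVC is minimized where dAVC/dx = -24 + 4x = 0, at x = 6; min AVC = 79 - 24·6 + 2·6^2 = $7.
Since P = $3 < min AVC = $7, price fails to cover variable cost at any output.
The firm minimizes its loss by shutting down and losing only its fixed cost of $386.

Shut down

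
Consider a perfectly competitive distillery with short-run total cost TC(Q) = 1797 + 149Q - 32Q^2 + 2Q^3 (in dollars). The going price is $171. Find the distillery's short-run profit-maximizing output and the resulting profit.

AVC = 149 - 32Q + 2Q^2 has its minimum $21 at Q = 8; price $171 clears that bar, so the firm operates.
With MC = 149 - 64Q + 6Q^2, P = MC on the upward-sloping part at Q* = 11.
TR = 171·11 = 1881. TC = 1797 + 429 = 2226. Profit = 1881 − 2226 = -$345.
That loss of $345 beats the $1797 the firm would lose by shutting down; producing recovers $1452 of fixed cost.

Profit = -$345 at Q = 11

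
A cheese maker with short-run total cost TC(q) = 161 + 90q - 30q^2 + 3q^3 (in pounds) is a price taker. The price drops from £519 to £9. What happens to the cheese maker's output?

Output falls from 11 to 0 (the firm shuts down)

MC = 90 - 60q + 9q^2; the shutdown threshold is min AVC = £15 (at q = 5).
With P = £519 above the shutdown price, P = MC gives q = 11.
At P = £9 < min AVC = £15, price no longer covers variable cost at any output, so the firm shuts down: q = 0.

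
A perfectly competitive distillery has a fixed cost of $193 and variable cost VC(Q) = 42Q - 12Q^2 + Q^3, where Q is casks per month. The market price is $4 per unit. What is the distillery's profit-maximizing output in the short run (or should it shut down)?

Shut down

Variable cost is VC = 42Q - 12Q^2 + Q^3, so AVC = VC/Q = 42 - 12Q + Q^2 and MC = dTC/dQ = 42 - 24Q + 3Q^2.
The AVC parabola has its vertex at Q = 12/2 = 6, where AVC = 42 - 12·6 + 6^2 = $6.
With P < min AVC ($4 < $6), every unit sold adds to the loss.
Best response: produce nothing and absorb the $193 fixed cost.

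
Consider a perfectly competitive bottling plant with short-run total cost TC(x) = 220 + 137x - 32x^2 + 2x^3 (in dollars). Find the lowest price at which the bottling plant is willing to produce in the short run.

$9 per unit

The firm shuts down when price falls below the minimum of average variable cost. AVC = VC/x = 137 - 32x + 2x^2.
At the minimum of AVC, MC = AVC. MC = 137 - 64x + 6x^2; setting MC = AVC gives 4x^2 - 32x = 0, so x = 8. min AVC = 9.
So the shutdown price is $9.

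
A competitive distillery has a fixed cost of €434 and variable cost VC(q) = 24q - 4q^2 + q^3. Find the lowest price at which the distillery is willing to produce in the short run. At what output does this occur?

€20 per unit, at q = 2

The shutdown price is the minimum of AVC. VC = 24q - 4q^2 + q^3, so AVC = 24 - 4q + q^2.
dAVC/dq = -4 + 2q = 0 gives q = 2. min AVC = 24 - 4·2 + 2^2 = 20.
So the shutdown price is €20.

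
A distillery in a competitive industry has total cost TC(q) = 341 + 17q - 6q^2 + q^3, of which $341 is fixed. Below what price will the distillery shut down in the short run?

Short-run supply begins at min AVC. From VC = 17q - 6q^2 + q^3, AVC = 17 - 6q + q^2.
At the minimum of AVC, MC = AVC. MC = 17 - 12q + 3q^2; setting MC = AVC gives 2q^2 - 6q = 0, so q = 3. min AVC = 8.
So the shutdown price is $8.

$8 per unit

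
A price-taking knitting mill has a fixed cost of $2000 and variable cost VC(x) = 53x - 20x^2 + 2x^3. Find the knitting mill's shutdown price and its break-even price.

AVC = 53 - 20x + 2x^2; minimized at x = 5, giving min AVC = $3. That is the shutdown price.
ATC = 2000/x + 53 - 20x + 2x^2. Setting dATC/dx = −2000/x^2 − 20 + 4x = 0 gives x = 10 (since 4·10^3 − 20·10^2 = 2000).
min ATC = 2000/10 + 53 − 20·10 + 2·10^2 = $253. That is the break-even price.
Between these two prices the firm operates at a loss; above $253 it earns a profit.

Shutdown price = $3; break-even price = $253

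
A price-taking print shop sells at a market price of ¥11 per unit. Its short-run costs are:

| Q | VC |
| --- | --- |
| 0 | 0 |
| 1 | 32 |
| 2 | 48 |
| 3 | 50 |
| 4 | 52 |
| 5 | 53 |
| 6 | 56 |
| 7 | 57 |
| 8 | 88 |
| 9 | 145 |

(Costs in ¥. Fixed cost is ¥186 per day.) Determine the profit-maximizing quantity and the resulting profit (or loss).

Q = 7; profit = -¥166

Compute π = P·Q − TC at each output: Q=0: -186; Q=1: -207; Q=2: -212; Q=3: -203; Q=4: -194; Q=5: -184; Q=6: -176; Q=7: -166; Q=8: -186; Q=9: -232.
Profit is maximized at Q = 7. AVC there is 57/7 = ¥8.14 ≤ P, so producing beats shutting down (which would give -¥186).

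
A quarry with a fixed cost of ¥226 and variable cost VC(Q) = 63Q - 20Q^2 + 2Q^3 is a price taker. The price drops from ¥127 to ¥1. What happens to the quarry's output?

AVC = 63 - 20Q + 2Q^2, minimized at Q = 5 where min AVC = ¥13. MC = 63 - 40Q + 6Q^2.
With P = ¥127 above the shutdown price, P = MC gives Q = 8.
At P = ¥1 < min AVC = ¥13, price no longer covers variable cost at any output, so the firm shuts down: Q = 0.

Output falls from 8 to 0 (the firm shuts down)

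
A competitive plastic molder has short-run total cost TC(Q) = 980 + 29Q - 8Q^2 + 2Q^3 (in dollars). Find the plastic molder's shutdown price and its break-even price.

Shutdown price = $21; break-even price = $211

AVC = 29 - 8Q + 2Q^2; minimized at Q = 2, giving min AVC = $21. That is the shutdown price.
ATC = 980/Q + 29 - 8Q + 2Q^2. Setting dATC/dQ = −980/Q^2 − 8 + 4Q = 0 gives Q = 7 (since 4·7^3 − 8·7^2 = 980).
min ATC = 980/7 + 29 − 8·7 + 2·7^2 = $211. That is the break-even price.
Between these two prices the firm operates at a loss; above $211 it earns a profit.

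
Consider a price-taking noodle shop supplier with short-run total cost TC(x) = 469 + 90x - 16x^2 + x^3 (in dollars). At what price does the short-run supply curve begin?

The firm shuts down when price falls below the minimum of average variable cost. AVC = VC/x = 90 - 16x + x^2.
At the minimum of AVC, MC = AVC. MC = 90 - 32x + 3x^2; setting MC = AVC gives 2x^2 - 16x = 0, so x = 8. min AVC = 26.
For P < $26 the firm produces nothing.

$26 per unit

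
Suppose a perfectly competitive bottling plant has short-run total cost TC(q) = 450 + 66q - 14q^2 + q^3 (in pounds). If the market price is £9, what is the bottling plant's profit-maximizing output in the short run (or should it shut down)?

Shut down

Strip out fixed cost: VC = 66q - 14q^2 + q^3. Then AVC = 66 - 14q + q^2 and MC = 66 - 28q + 3q^2.
The AVC parabola has its vertex at q = 14/2 = 7, where AVC = 66 - 14·7 + 7^2 = £17.
With P < min AVC (£9 < £17), every unit sold adds to the loss.
Shutting down limits the loss to fixed cost, £450.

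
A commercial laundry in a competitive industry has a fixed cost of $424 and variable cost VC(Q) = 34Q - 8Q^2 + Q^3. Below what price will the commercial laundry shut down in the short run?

The shutdown price is the minimum of AVC. VC = 34Q - 8Q^2 + Q^3, so AVC = 34 - 8Q + Q^2.
dAVC/dQ = -8 + 2Q = 0 gives Q = 4. min AVC = 34 - 8·4 + 4^2 = 18.
The firm shuts down for any P below $18.

$18 per unit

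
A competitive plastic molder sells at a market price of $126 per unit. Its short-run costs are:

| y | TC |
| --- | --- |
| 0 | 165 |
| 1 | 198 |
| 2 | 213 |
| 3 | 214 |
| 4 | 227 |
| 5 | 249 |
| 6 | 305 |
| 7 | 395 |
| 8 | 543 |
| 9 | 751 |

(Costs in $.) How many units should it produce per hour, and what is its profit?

y = 7; profit = $487

Profit at each row (π = 126y − TC): y=0: -165; y=1: -72; y=2: 39; y=3: 164; y=4: 277; y=5: 381; y=6: 451; y=7: 487; y=8: 465; y=9: 383.
Profit is maximized at y = 7. AVC there is 230/7 = $32.86 ≤ P, so producing beats shutting down (which would give -$165).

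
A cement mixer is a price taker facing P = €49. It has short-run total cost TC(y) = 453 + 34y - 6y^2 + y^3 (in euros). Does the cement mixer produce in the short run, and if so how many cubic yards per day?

Produce at y = 5

From TC, MC = TC'(y) = 34 - 12y + 3y^2 and AVC = VC/y = 34 - 6y + y^2.
AVC is minimized where dAVC/dy = -6 + 2y = 0, at y = 3; min AVC = 34 - 6·3 + 3^2 = €25.
Since P = €49 ≥ min AVC = €25, price covers variable cost and the firm should produce.
Set P = MC: 49 = 34 - 12y + 3y^2 → -15 - 12y + 3y^2 = 0. The roots are y = -1 and y = 5; the profit-maximizing output is on the rising part of MC, so y* = 5.
Check: AVC at y = 5 is €29 ≤ P, so revenue covers variable cost.
Profit = P·y − TC = 49·5 − 598 = -€353, a loss, but smaller than the €453 fixed cost the firm would lose by shutting down.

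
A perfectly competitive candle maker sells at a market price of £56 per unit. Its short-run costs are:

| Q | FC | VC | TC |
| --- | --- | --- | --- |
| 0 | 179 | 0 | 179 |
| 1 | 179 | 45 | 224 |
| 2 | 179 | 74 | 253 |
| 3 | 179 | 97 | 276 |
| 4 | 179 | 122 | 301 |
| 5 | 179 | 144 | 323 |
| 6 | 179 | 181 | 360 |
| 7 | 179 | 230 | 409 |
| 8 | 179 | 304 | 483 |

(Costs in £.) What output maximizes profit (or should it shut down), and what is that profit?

Q = 7; profit = -£17

Profit at each row (π = 56Q − TC): Q=0: -179; Q=1: -168; Q=2: -141; Q=3: -108; Q=4: -77; Q=5: -43; Q=6: -24; Q=7: -17; Q=8: -35.
Profit is maximized at Q = 7. AVC there is 230/7 = £32.86 ≤ P, so producing beats shutting down (which would give -£179).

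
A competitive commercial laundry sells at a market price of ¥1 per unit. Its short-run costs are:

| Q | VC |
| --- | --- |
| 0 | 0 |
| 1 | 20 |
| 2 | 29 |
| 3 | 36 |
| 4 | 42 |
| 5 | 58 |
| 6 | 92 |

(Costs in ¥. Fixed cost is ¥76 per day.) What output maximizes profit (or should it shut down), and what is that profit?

Profit at each row (π = 1Q − TC): Q=0: -76; Q=1: -95; Q=2: -103; Q=3: -109; Q=4: -114; Q=5: -129; Q=6: -162.
Profit is highest at Q = 0. Equivalently, the lowest AVC in the table is 42/4 ≈ ¥10.50 at Q = 4, and P = ¥1 falls below it — price never covers variable cost, so the firm shuts down and loses only its fixed cost.

Q = 0 (shut down); profit = -¥76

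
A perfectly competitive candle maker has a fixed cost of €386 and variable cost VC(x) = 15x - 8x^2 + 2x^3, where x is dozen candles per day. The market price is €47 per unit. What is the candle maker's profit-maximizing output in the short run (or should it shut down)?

Strip out fixed cost: VC = 15x - 8x^2 + 2x^3. Then AVC = 15 - 8x + 2x^2 and MC = 15 - 16x + 6x^2.
AVC hits its minimum where MC = AVC, at x = 2, giving min AVC = 15 - 8·2 + 2·2^2 = €7.
Since P = €47 ≥ min AVC = €7, price covers variable cost and the firm should produce.
P = MC gives -32 - 16x + 6x^2 = 0, with roots -4/3 and 4. Take the larger (rising MC): x* = 4.
Check: AVC at x = 4 is €15 ≤ P, so revenue covers variable cost.
Profit = P·x − TC = 47·4 − 446 = -€258, a loss, but smaller than the €386 fixed cost the firm would lose by shutting down.

Produce at x = 4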